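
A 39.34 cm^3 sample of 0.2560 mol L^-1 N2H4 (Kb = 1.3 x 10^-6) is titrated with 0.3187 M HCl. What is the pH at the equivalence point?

n(N2H4) = 0.2560 x 0.03934 = 0.01007 mol; V(HCl) at equivalence = 0.01007/0.3187 = 0.03160 L.
At equivalence the base is fully converted to N2H5+; total volume = 0.07094 L, so [N2H5+] = 0.01007/0.07094 = 0.1420 M.
Ka(N2H5+) = Kw/Kb = 1.0e-14 / 1.3 x 10^-6 = 7.69e-9.
[H^+] = sqrt(Ka x [N2H5+]) = sqrt(7.69e-9 x 0.1420) = 3.30e-5 M.
pH = -log(3.30e-5) = 4.48.

4.48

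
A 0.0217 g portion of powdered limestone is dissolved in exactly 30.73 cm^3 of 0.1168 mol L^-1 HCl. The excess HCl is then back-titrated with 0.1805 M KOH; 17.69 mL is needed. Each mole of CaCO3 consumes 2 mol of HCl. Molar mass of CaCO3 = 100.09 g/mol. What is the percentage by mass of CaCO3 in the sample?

Total n(HCl) added = 0.1168 x 0.03073 = 0.003589 mol.
n(KOH) used = 0.1805 x 0.01769 = 0.003193 mol, which equals the excess n(HCl).
So n(HCl) consumed by the sample = 0.003589 - 0.003193 = 0.0003962 mol.
n(CaCO3) = 0.0003962 / 2 = 0.0001981 mol.
mass CaCO3 = 0.0001981 x 100.09 = 0.01983 g, so %CaCO3 = 0.01983/0.0217 x 100 = 91.4%.

91.4%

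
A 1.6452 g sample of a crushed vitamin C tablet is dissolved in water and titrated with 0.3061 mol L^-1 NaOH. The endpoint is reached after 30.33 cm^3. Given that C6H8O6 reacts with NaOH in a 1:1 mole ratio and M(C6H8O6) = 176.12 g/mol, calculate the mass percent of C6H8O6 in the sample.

n(NaOH) = 0.3061 x 0.03033 = 0.009284 mol.
n(C6H8O6) = 0.009284 / 1 = 0.009284 mol.
mass of C6H8O6 = 0.009284 x 176.12 = 1.635 g.
% purity = 1.635 / 1.6452 x 100 = 99.4%.

99.4%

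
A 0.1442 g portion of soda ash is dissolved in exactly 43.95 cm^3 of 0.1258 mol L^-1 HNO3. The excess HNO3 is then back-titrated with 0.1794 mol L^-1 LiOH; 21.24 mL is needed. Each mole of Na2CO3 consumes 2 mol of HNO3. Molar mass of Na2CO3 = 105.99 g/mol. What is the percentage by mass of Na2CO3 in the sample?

63.2%

Total n(HNO3) added = 0.1258 x 0.04395 = 0.005529 mol.
n(LiOH) used = 0.1794 x 0.02124 = 0.003810 mol, which equals the excess n(HNO3).
So n(HNO3) consumed by the sample = 0.005529 - 0.003810 = 0.001718 mol.
n(Na2CO3) = 0.001718 / 2 = 0.0008592 mol.
mass Na2CO3 = 0.0008592 x 105.99 = 0.09107 g, so %Na2CO3 = 0.09107/0.1442 x 100 = 63.2%.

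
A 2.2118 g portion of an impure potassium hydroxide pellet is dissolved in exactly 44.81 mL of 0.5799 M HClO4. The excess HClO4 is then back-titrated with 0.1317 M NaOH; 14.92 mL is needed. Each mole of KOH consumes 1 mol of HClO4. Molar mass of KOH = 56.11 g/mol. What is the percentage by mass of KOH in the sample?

60.9%

Total n(HClO4) added = 0.5799 x 0.04481 = 0.02599 mol.
n(NaOH) used = 0.1317 x 0.01492 = 0.001965 mol, which equals the excess n(HClO4).
So n(HClO4) consumed by the sample = 0.02599 - 0.001965 = 0.02402 mol.
n(KOH) = 0.02402 / 1 = 0.02402 mol.
mass KOH = 0.02402 x 56.11 = 1.348 g, so %KOH = 1.348/2.2118 x 100 = 60.9%.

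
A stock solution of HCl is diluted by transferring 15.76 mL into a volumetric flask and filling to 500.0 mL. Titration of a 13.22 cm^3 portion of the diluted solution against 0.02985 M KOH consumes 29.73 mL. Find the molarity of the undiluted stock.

2.13 M

n(KOH) = 0.02985 x 0.02973 = 0.0008874 mol.
n(HCl) in the aliquot = 0.0008874 mol.
[diluted HCl] = 0.0008874 / 0.01322 = 0.06713 M.
Dilution factor = 500.0/15.76 = 31.73, so [stock] = 0.06713 x 31.73 = 2.13 M.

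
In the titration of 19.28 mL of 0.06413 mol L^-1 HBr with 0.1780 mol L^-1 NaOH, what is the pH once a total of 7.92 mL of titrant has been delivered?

n(acid) = 0.06413 x 0.01928 = 0.001236 mol; n(NaOH) added = 0.1780 x 0.007920 = 0.001410 mol.
Base is in excess by 0.001410 - 0.001236 = 0.0001733 mol in a total volume of 0.02720 L.
[OH^-] = 0.0001733/0.02720 = 0.006373 M, so pOH = 2.20 and pH = 14.00 - 2.20 = 11.80.

11.80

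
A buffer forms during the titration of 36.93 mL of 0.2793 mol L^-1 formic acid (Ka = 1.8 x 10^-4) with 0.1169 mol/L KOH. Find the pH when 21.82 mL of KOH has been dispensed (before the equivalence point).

Initial n(HCOOH) = 0.2793 x 0.03693 = 0.01031 mol.
n(KOH) added = 0.1169 x 0.02182 = 0.002551 mol, converting that many moles of HCOOH to HCOO-.
Remaining n(HCOOH) = 0.007764 mol; n(HCOO-) = 0.002551 mol.
By Henderson-Hasselbalch, pH = pKa + log([A^-]/[HA]) = 3.74 + log(0.002551/0.007764) = 3.74 + (-0.48) = 3.26.

3.26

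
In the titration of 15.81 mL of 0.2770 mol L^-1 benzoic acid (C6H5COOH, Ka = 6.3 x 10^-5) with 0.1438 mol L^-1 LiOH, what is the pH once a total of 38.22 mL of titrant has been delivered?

12.32

n(acid) = 0.2770 x 0.01581 = 0.004379 mol; n(LiOH) added = 0.1438 x 0.03822 = 0.005496 mol.
Base is in excess by 0.005496 - 0.004379 = 0.001117 mol in a total volume of 0.05403 L.
[OH^-] = 0.001117/0.05403 = 0.02067 M, so pOH = 1.68 and pH = 14.00 - 1.68 = 12.32.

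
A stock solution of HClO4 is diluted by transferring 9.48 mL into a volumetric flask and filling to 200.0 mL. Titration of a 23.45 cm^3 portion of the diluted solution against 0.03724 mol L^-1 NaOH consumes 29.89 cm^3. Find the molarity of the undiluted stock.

1.00 M

n(NaOH) = 0.03724 x 0.02989 = 0.001113 mol.
n(HClO4) in the aliquot = 0.001113 mol.
[diluted HClO4] = 0.001113 / 0.02345 = 0.04747 M.
Dilution factor = 200.0/9.480 = 21.10, so [stock] = 0.04747 x 21.10 = 1.00 M.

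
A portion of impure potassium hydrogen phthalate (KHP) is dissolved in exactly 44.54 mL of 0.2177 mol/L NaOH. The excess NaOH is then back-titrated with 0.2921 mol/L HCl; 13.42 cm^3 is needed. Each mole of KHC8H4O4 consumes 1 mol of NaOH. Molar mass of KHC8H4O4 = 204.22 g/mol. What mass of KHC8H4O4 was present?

1.18 g

Total n(NaOH) added = 0.2177 x 0.04454 = 0.009696 mol.
n(HCl) used = 0.2921 x 0.01342 = 0.003920 mol, which equals the excess n(NaOH).
So n(NaOH) consumed by the sample = 0.009696 - 0.003920 = 0.005776 mol.
n(KHC8H4O4) = 0.005776 / 1 = 0.005776 mol.
mass = 0.005776 mol x 204.22 g/mol = 1.18 g.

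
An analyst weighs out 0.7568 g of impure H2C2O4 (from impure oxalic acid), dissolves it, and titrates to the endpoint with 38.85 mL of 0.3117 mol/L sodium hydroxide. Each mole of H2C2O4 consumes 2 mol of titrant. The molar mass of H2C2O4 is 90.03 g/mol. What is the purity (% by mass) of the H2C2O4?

n(NaOH) = 0.3117 x 0.03885 = 0.01211 mol.
n(H2C2O4) = 0.01211 / 2 = 0.006055 mol.
mass of H2C2O4 = 0.006055 x 90.03 = 0.5451 g.
% purity = 0.5451 / 0.7568 x 100 = 72.0%.

72.0%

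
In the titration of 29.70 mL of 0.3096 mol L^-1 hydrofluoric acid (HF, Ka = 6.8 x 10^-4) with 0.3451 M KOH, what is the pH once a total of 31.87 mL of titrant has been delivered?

12.47

n(acid) = 0.3096 x 0.02970 = 0.009195 mol; n(KOH) added = 0.3451 x 0.03187 = 0.01100 mol.
Base is in excess by 0.01100 - 0.009195 = 0.001803 mol in a total volume of 0.06157 L.
[OH^-] = 0.001803/0.06157 = 0.02929 M, so pOH = 1.53 and pH = 14.00 - 1.53 = 12.47.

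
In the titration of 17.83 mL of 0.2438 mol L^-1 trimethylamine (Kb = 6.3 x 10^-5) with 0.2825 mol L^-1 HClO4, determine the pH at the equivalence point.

5.34

n((CH3)3N) = 0.2438 x 0.01783 = 0.004347 mol; V(HClO4) at equivalence = 0.004347/0.2825 = 0.01539 L.
At equivalence the base is fully converted to (CH3)3NH+; total volume = 0.03322 L, so [(CH3)3NH+] = 0.004347/0.03322 = 0.1309 M.
Ka((CH3)3NH+) = Kw/Kb = 1.0e-14 / 6.3 x 10^-5 = 1.59e-10.
[H^+] = sqrt(Ka x [(CH3)3NH+]) = sqrt(1.59e-10 x 0.1309) = 4.56e-6 M.
pH = -log(4.56e-6) = 5.34.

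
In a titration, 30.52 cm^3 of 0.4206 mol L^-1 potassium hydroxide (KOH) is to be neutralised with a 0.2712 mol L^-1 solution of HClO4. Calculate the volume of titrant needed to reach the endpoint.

n(KOH) = 0.4206 mol/L x 0.03052 L = 0.01284 mol.
At equivalence n(HClO4) = n(KOH) = 0.01284 mol.
V(HClO4) = 0.01284 / 0.2712 = 0.04733 L = 47.3 mL.

47.3 mL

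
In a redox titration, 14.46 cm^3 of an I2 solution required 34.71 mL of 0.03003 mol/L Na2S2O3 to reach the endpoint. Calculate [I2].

0.0360 M

n(Na2S2O3) = 0.03003 x 0.03471 = 0.001042 mol.
From the balanced equation, 2 mol Na2S2O3 reacts with 1 mol I2, so n(I2) = 0.001042 x 1/2 = 0.0005212 mol.
[I2] = 0.0005212 / 0.01446 L = 0.0360 M.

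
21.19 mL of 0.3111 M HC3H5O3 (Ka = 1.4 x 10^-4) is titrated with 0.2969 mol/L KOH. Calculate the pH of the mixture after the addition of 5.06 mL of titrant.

Initial n(HC3H5O3) = 0.3111 x 0.02119 = 0.006592 mol.
n(KOH) added = 0.2969 x 0.005060 = 0.001502 mol, converting that many moles of HC3H5O3 to C3H5O3-.
Remaining n(HC3H5O3) = 0.005090 mol; n(C3H5O3-) = 0.001502 mol.
By Henderson-Hasselbalch, pH = pKa + log([A^-]/[HA]) = 3.85 + log(0.001502/0.005090) = 3.85 + (-0.53) = 3.32.

3.32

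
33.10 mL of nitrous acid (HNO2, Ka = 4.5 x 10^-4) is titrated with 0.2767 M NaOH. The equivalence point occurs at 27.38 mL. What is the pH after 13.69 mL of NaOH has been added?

13.69 mL is exactly half the equivalence volume (27.38/2), i.e. the half-equivalence point.
There, n(HA) = n(A^-), so pH = pKa = -log(4.5 x 10^-4) = 3.35.

3.35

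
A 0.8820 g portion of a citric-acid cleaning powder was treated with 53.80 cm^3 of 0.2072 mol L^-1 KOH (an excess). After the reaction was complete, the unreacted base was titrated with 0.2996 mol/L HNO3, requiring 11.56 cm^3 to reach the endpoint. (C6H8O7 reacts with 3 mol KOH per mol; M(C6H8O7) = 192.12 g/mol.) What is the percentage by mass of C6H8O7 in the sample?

55.8%

Total n(KOH) added = 0.2072 x 0.05380 = 0.01115 mol.
n(HNO3) used = 0.2996 x 0.01156 = 0.003463 mol, which equals the excess n(KOH).
So n(KOH) consumed by the sample = 0.01115 - 0.003463 = 0.007684 mol.
n(C6H8O7) = 0.007684 / 3 = 0.002561 mol.
mass C6H8O7 = 0.002561 x 192.12 = 0.4921 g, so %C6H8O7 = 0.4921/0.8820 x 100 = 55.8%.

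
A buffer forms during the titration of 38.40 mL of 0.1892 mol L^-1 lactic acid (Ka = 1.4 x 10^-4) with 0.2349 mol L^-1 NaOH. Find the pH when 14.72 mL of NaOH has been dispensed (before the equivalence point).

Initial n(HC3H5O3) = 0.1892 x 0.03840 = 0.007265 mol.
n(NaOH) added = 0.2349 x 0.01472 = 0.003458 mol, converting that many moles of HC3H5O3 to C3H5O3-.
Remaining n(HC3H5O3) = 0.003808 mol; n(C3H5O3-) = 0.003458 mol.
By Henderson-Hasselbalch, pH = pKa + log([A^-]/[HA]) = 3.85 + log(0.003458/0.003808) = 3.85 + (-0.04) = 3.81.

3.81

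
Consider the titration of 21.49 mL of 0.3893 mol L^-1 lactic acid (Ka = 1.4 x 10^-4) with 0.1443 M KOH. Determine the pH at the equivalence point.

n(HC3H5O3) = 0.3893 x 0.02149 = 0.008366 mol; V(KOH) at equivalence = 0.008366/0.1443 = 0.05798 L.
At equivalence all the acid is converted to C3H5O3-; total volume = 0.02149 + 0.05798 = 0.07947 L, so [C3H5O3-] = 0.008366/0.07947 = 0.1053 M.
Kb = Kw/Ka = 1.0e-14 / 1.4 x 10^-4 = 7.14e-11.
[OH^-] = sqrt(Kb x [C3H5O3-]) = sqrt(7.14e-11 x 0.1053) = 2.74e-6 M.
pOH = 5.56, so pH = 14.00 - 5.56 = 8.44.

8.44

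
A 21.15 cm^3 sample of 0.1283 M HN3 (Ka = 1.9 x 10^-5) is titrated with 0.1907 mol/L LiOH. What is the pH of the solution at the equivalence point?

8.80

n(HN3) = 0.1283 x 0.02115 = 0.002714 mol; V(LiOH) at equivalence = 0.002714/0.1907 = 0.01423 L.
At equivalence all the acid is converted to N3-; total volume = 0.02115 + 0.01423 = 0.03538 L, so [N3-] = 0.002714/0.03538 = 0.07670 M.
Kb = Kw/Ka = 1.0e-14 / 1.9 x 10^-5 = 5.26e-10.
[OH^-] = sqrt(Kb x [N3-]) = sqrt(5.26e-10 x 0.07670) = 6.35e-6 M.
pOH = 5.20, so pH = 14.00 - 5.20 = 8.80.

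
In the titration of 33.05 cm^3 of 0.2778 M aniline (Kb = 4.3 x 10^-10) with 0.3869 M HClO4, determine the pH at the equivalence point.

n(C6H5NH2) = 0.2778 x 0.03305 = 0.009181 mol; V(HClO4) at equivalence = 0.009181/0.3869 = 0.02373 L.
At equivalence the base is fully converted to C6H5NH3+; total volume = 0.05678 L, so [C6H5NH3+] = 0.009181/0.05678 = 0.1617 M.
Ka(C6H5NH3+) = Kw/Kb = 1.0e-14 / 4.3 x 10^-10 = 2.33e-5.
[H^+] = sqrt(Ka x [C6H5NH3+]) = sqrt(2.33e-5 x 0.1617) = 0.00194 M.
pH = -log(0.00194) = 2.71.

2.71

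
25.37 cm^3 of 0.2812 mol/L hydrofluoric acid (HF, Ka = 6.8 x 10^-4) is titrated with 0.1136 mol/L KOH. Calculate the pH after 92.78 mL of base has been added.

12.46

n(acid) = 0.2812 x 0.02537 = 0.007134 mol; n(KOH) added = 0.1136 x 0.09278 = 0.01054 mol.
Base is in excess by 0.01054 - 0.007134 = 0.003406 mol in a total volume of 0.1182 L.
[OH^-] = 0.003406/0.1182 = 0.02883 M, so pOH = 1.54 and pH = 14.00 - 1.54 = 12.46.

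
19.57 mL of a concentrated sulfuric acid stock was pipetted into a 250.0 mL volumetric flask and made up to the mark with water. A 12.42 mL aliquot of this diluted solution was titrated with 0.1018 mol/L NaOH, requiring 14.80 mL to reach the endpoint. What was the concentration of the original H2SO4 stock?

n(NaOH) = 0.1018 x 0.01480 = 0.001507 mol.
n(H2SO4) in the aliquot = 0.001507 x 1/2 = 0.0007533 mol.
[diluted H2SO4] = 0.0007533 / 0.01242 = 0.06065 M.
Dilution factor = 250.0/19.57 = 12.77, so [stock] = 0.06065 x 12.77 = 0.775 M.

0.775 M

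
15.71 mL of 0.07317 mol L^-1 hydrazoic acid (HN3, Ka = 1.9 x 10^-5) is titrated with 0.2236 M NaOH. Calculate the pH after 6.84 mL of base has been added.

12.23

n(acid) = 0.07317 x 0.01571 = 0.001150 mol; n(NaOH) added = 0.2236 x 0.006840 = 0.001529 mol.
Base is in excess by 0.001529 - 0.001150 = 0.0003799 mol in a total volume of 0.02255 L.
[OH^-] = 0.0003799/0.02255 = 0.01685 M, so pOH = 1.77 and pH = 14.00 - 1.77 = 12.23.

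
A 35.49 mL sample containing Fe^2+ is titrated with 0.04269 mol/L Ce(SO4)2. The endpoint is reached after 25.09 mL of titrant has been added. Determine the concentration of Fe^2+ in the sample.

0.0302 M

n(Ce(SO4)2) = 0.04269 x 0.02509 = 0.001071 mol.
From the balanced equation, 1 mol Ce(SO4)2 reacts with 1 mol Fe^2+, so n(Fe^2+) = 0.001071 x 1/1 = 0.001071 mol.
[Fe^2+] = 0.001071 / 0.03549 L = 0.0302 M.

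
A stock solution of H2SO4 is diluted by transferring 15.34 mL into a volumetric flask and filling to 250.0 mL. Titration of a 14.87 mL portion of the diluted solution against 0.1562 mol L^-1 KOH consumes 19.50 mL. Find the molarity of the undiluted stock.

n(KOH) = 0.1562 x 0.01950 = 0.003046 mol.
n(H2SO4) in the aliquot = 0.003046 x 1/2 = 0.001523 mol.
[diluted H2SO4] = 0.001523 / 0.01487 = 0.1024 M.
Dilution factor = 250.0/15.34 = 16.30, so [stock] = 0.1024 x 16.30 = 1.67 M.

1.67 M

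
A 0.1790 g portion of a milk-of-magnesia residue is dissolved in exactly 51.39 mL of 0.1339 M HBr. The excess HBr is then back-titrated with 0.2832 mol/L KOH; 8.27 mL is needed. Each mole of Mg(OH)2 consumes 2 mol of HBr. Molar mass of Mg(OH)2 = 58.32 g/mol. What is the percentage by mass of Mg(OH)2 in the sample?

73.9%

Total n(HBr) added = 0.1339 x 0.05139 = 0.006881 mol.
n(KOH) used = 0.2832 x 0.008270 = 0.002342 mol, which equals the excess n(HBr).
So n(HBr) consumed by the sample = 0.006881 - 0.002342 = 0.004539 mol.
n(Mg(OH)2) = 0.004539 / 2 = 0.002270 mol.
mass Mg(OH)2 = 0.002270 x 58.32 = 0.1324 g, so %Mg(OH)2 = 0.1324/0.1790 x 100 = 73.9%.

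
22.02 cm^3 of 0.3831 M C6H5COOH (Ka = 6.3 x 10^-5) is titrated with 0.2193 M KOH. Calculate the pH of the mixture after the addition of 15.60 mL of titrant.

Initial n(C6H5COOH) = 0.3831 x 0.02202 = 0.008436 mol.
n(KOH) added = 0.2193 x 0.01560 = 0.003421 mol, converting that many moles of C6H5COOH to C6H5COO-.
Remaining n(C6H5COOH) = 0.005015 mol; n(C6H5COO-) = 0.003421 mol.
By Henderson-Hasselbalch, pH = pKa + log([A^-]/[HA]) = 4.20 + log(0.003421/0.005015) = 4.20 + (-0.17) = 4.03.

4.03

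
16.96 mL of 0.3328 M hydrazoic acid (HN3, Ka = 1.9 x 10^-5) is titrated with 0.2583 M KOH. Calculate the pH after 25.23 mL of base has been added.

12.32

n(acid) = 0.3328 x 0.01696 = 0.005644 mol; n(KOH) added = 0.2583 x 0.02523 = 0.006517 mol.
Base is in excess by 0.006517 - 0.005644 = 0.0008726 mol in a total volume of 0.04219 L.
[OH^-] = 0.0008726/0.04219 = 0.02068 M, so pOH = 1.68 and pH = 14.00 - 1.68 = 12.32.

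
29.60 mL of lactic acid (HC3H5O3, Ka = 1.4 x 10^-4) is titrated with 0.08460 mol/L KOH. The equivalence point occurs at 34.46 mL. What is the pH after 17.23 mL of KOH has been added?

3.85

17.23 mL is exactly half the equivalence volume (34.46/2), i.e. the half-equivalence point.
There, n(HA) = n(A^-), so pH = pKa = -log(1.4 x 10^-4) = 3.85.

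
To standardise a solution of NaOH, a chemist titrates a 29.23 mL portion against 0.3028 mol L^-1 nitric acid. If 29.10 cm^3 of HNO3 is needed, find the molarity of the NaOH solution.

0.301 M

n(HNO3) delivered = 0.3028 x 0.02910 = 0.008811 mol.
For a 1:1 reaction, n(NaOH) = 0.008811 mol.
[NaOH] = 0.008811 mol / 0.02923 L = 0.301 M.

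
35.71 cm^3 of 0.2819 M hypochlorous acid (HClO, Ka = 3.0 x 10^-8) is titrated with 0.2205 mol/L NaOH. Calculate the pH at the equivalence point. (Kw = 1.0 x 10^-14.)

10.31

n(HClO) = 0.2819 x 0.03571 = 0.01007 mol; V(NaOH) at equivalence = 0.01007/0.2205 = 0.04565 L.
At equivalence all the acid is converted to ClO-; total volume = 0.03571 + 0.04565 = 0.08136 L, so [ClO-] = 0.01007/0.08136 = 0.1237 M.
Kb = Kw/Ka = 1.0e-14 / 3.0 x 10^-8 = 3.33e-7.
[OH^-] = sqrt(Kb x [ClO-]) = sqrt(3.33e-7 x 0.1237) = 0.000203 M.
pOH = 3.69, so pH = 14.00 - 3.69 = 10.31.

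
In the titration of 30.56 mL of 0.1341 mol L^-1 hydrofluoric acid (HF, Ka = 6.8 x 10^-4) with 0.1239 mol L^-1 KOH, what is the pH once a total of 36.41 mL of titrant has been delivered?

11.79

n(acid) = 0.1341 x 0.03056 = 0.004098 mol; n(KOH) added = 0.1239 x 0.03641 = 0.004511 mol.
Base is in excess by 0.004511 - 0.004098 = 0.0004131 mol in a total volume of 0.06697 L.
[OH^-] = 0.0004131/0.06697 = 0.006168 M, so pOH = 2.21 and pH = 14.00 - 2.21 = 11.79.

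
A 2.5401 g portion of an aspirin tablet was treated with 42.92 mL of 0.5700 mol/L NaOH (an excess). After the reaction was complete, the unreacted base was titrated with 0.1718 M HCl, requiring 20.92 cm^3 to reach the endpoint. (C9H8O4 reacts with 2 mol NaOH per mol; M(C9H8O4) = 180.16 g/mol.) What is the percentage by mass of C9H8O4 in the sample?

74.0%

Total n(NaOH) added = 0.5700 x 0.04292 = 0.02446 mol.
n(HCl) used = 0.1718 x 0.02092 = 0.003594 mol, which equals the excess n(NaOH).
So n(NaOH) consumed by the sample = 0.02446 - 0.003594 = 0.02087 mol.
n(C9H8O4) = 0.02087 / 2 = 0.01044 mol.
mass C9H8O4 = 0.01044 x 180.16 = 1.880 g, so %C9H8O4 = 1.880/2.5401 x 100 = 74.0%.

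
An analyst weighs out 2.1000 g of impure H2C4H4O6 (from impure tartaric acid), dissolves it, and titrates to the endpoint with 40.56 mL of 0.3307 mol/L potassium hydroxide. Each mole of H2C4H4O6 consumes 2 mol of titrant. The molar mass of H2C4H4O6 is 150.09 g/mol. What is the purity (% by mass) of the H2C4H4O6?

n(KOH) = 0.3307 x 0.04056 = 0.01341 mol.
n(H2C4H4O6) = 0.01341 / 2 = 0.006707 mol.
mass of H2C4H4O6 = 0.006707 x 150.09 = 1.007 g.
% purity = 1.007 / 2.1000 x 100 = 47.9%.

47.9%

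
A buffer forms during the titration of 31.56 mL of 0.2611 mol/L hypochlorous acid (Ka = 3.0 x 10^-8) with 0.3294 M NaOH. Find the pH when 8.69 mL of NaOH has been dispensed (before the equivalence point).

Initial n(HClO) = 0.2611 x 0.03156 = 0.008240 mol.
n(NaOH) added = 0.3294 x 0.008690 = 0.002862 mol, converting that many moles of HClO to ClO-.
Remaining n(HClO) = 0.005378 mol; n(ClO-) = 0.002862 mol.
By Henderson-Hasselbalch, pH = pKa + log([A^-]/[HA]) = 7.52 + log(0.002862/0.005378) = 7.52 + (-0.27) = 7.25.

7.25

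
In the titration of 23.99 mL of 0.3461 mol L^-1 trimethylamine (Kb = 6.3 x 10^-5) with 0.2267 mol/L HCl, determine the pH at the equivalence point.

n((CH3)3N) = 0.3461 x 0.02399 = 0.008303 mol; V(HCl) at equivalence = 0.008303/0.2267 = 0.03663 L.
At equivalence the base is fully converted to (CH3)3NH+; total volume = 0.06062 L, so [(CH3)3NH+] = 0.008303/0.06062 = 0.1370 M.
Ka((CH3)3NH+) = Kw/Kb = 1.0e-14 / 6.3 x 10^-5 = 1.59e-10.
[H^+] = sqrt(Ka x [(CH3)3NH+]) = sqrt(1.59e-10 x 0.1370) = 4.66e-6 M.
pH = -log(4.66e-6) = 5.33.

5.33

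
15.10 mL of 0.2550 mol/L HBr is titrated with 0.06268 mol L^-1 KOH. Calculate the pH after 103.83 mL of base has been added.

12.35

n(acid) = 0.2550 x 0.01510 = 0.003850 mol; n(KOH) added = 0.06268 x 0.1038 = 0.006508 mol.
Base is in excess by 0.006508 - 0.003850 = 0.002658 mol in a total volume of 0.1189 L.
[OH^-] = 0.002658/0.1189 = 0.02235 M, so pOH = 1.65 and pH = 14.00 - 1.65 = 12.35.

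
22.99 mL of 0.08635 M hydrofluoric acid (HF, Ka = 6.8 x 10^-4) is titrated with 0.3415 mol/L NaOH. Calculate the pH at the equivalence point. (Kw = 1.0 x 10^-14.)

n(HF) = 0.08635 x 0.02299 = 0.001985 mol; V(NaOH) at equivalence = 0.001985/0.3415 = 0.005813 L.
At equivalence all the acid is converted to F-; total volume = 0.02299 + 0.005813 = 0.02880 L, so [F-] = 0.001985/0.02880 = 0.06892 M.
Kb = Kw/Ka = 1.0e-14 / 6.8 x 10^-4 = 1.47e-11.
[OH^-] = sqrt(Kb x [F-]) = sqrt(1.47e-11 x 0.06892) = 1.01e-6 M.
pOH = 6.00, so pH = 14.00 - 6.00 = 8.00.

8.00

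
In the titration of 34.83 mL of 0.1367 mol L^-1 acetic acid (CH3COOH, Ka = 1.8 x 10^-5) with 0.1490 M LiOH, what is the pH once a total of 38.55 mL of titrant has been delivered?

12.13

n(acid) = 0.1367 x 0.03483 = 0.004761 mol; n(LiOH) added = 0.1490 x 0.03855 = 0.005744 mol.
Base is in excess by 0.005744 - 0.004761 = 0.0009827 mol in a total volume of 0.07338 L.
[OH^-] = 0.0009827/0.07338 = 0.01339 M, so pOH = 1.87 and pH = 14.00 - 1.87 = 12.13.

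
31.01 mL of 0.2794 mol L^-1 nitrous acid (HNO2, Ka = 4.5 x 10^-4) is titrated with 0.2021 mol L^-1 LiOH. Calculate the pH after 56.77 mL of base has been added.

12.51

n(acid) = 0.2794 x 0.03101 = 0.008664 mol; n(LiOH) added = 0.2021 x 0.05677 = 0.01147 mol.
Base is in excess by 0.01147 - 0.008664 = 0.002809 mol in a total volume of 0.08778 L.
[OH^-] = 0.002809/0.08778 = 0.03200 M, so pOH = 1.49 and pH = 14.00 - 1.49 = 12.51.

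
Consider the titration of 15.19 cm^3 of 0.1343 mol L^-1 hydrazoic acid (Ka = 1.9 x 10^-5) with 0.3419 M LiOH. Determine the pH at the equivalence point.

n(HN3) = 0.1343 x 0.01519 = 0.002040 mol; V(LiOH) at equivalence = 0.002040/0.3419 = 0.005967 L.
At equivalence all the acid is converted to N3-; total volume = 0.01519 + 0.005967 = 0.02116 L, so [N3-] = 0.002040/0.02116 = 0.09642 M.
Kb = Kw/Ka = 1.0e-14 / 1.9 x 10^-5 = 5.26e-10.
[OH^-] = sqrt(Kb x [N3-]) = sqrt(5.26e-10 x 0.09642) = 7.12e-6 M.
pOH = 5.15, so pH = 14.00 - 5.15 = 8.85.

8.85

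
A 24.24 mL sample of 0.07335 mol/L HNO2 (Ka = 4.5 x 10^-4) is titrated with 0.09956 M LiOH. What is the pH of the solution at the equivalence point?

7.99

n(HNO2) = 0.07335 x 0.02424 = 0.001778 mol; V(LiOH) at equivalence = 0.001778/0.09956 = 0.01786 L.
At equivalence all the acid is converted to NO2-; total volume = 0.02424 + 0.01786 = 0.04210 L, so [NO2-] = 0.001778/0.04210 = 0.04223 M.
Kb = Kw/Ka = 1.0e-14 / 4.5 x 10^-4 = 2.22e-11.
[OH^-] = sqrt(Kb x [NO2-]) = sqrt(2.22e-11 x 0.04223) = 9.69e-7 M.
pOH = 6.01, so pH = 14.00 - 6.01 = 7.99.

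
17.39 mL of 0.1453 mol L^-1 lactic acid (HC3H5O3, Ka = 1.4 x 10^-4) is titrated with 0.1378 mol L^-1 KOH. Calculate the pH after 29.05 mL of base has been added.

12.50

n(acid) = 0.1453 x 0.01739 = 0.002527 mol; n(KOH) added = 0.1378 x 0.02905 = 0.004003 mol.
Base is in excess by 0.004003 - 0.002527 = 0.001476 mol in a total volume of 0.04644 L.
[OH^-] = 0.001476/0.04644 = 0.03179 M, so pOH = 1.50 and pH = 14.00 - 1.50 = 12.50.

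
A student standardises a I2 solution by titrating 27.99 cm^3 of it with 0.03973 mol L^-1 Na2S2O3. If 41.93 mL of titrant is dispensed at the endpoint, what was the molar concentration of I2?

0.0298 M

n(Na2S2O3) = 0.03973 x 0.04193 = 0.001666 mol.
From the balanced equation, 2 mol Na2S2O3 reacts with 1 mol I2, so n(I2) = 0.001666 x 1/2 = 0.0008329 mol.
[I2] = 0.0008329 / 0.02799 L = 0.0298 M.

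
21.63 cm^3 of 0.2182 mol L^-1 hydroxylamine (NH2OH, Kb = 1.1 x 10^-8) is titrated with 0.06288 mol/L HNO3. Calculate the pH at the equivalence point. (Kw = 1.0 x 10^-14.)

3.68

n(NH2OH) = 0.2182 x 0.02163 = 0.004720 mol; V(HNO3) at equivalence = 0.004720/0.06288 = 0.07506 L.
At equivalence the base is fully converted to NH3OH+; total volume = 0.09669 L, so [NH3OH+] = 0.004720/0.09669 = 0.04881 M.
Ka(NH3OH+) = Kw/Kb = 1.0e-14 / 1.1 x 10^-8 = 9.09e-7.
[H^+] = sqrt(Ka x [NH3OH+]) = sqrt(9.09e-7 x 0.04881) = 0.000211 M.
pH = -log(0.000211) = 3.68.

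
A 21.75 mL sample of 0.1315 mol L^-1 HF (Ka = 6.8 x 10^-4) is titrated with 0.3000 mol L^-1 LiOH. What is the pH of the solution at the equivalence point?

n(HF) = 0.1315 x 0.02175 = 0.002860 mol; V(LiOH) at equivalence = 0.002860/0.3000 = 0.009534 L.
At equivalence all the acid is converted to F-; total volume = 0.02175 + 0.009534 = 0.03128 L, so [F-] = 0.002860/0.03128 = 0.09143 M.
Kb = Kw/Ka = 1.0e-14 / 6.8 x 10^-4 = 1.47e-11.
[OH^-] = sqrt(Kb x [F-]) = sqrt(1.47e-11 x 0.09143) = 1.16e-6 M.
pOH = 5.94, so pH = 14.00 - 5.94 = 8.06.

8.06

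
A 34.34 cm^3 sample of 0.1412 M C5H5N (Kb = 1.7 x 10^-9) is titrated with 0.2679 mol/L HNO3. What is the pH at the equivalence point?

n(C5H5N) = 0.1412 x 0.03434 = 0.004849 mol; V(HNO3) at equivalence = 0.004849/0.2679 = 0.01810 L.
At equivalence the base is fully converted to C5H5NH+; total volume = 0.05244 L, so [C5H5NH+] = 0.004849/0.05244 = 0.09247 M.
Ka(C5H5NH+) = Kw/Kb = 1.0e-14 / 1.7 x 10^-9 = 5.88e-6.
[H^+] = sqrt(Ka x [C5H5NH+]) = sqrt(5.88e-6 x 0.09247) = 0.000738 M.
pH = -log(0.000738) = 3.13.

3.13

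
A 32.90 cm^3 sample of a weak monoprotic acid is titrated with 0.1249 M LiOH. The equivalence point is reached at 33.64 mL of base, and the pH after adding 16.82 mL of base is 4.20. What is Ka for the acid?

6.3 x 10^-5

16.82 mL is half of the equivalence volume, so this is the half-equivalence point where [HA] = [A^-].
At half-equivalence pH = pKa, so pKa = 4.20.
Ka = 10^(-4.20) = 6.3 x 10^-5.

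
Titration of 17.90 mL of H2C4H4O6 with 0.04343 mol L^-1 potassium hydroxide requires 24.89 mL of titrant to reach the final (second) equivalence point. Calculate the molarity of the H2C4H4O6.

0.0302 M

n(KOH) = 0.04343 x 0.02489 = 0.001081 mol.
At the final (second) equivalence point, 2 mol OH^- react per mol H2C4H4O6, so n(H2C4H4O6) = 0.001081 / 2 = 0.0005405 mol.
[H2C4H4O6] = 0.0005405 / 0.01790 L = 0.0302 M.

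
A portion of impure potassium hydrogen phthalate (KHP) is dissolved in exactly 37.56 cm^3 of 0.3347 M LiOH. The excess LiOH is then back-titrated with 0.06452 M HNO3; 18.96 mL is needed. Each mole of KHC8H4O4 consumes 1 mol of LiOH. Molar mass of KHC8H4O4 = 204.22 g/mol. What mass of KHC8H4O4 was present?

Total n(LiOH) added = 0.3347 x 0.03756 = 0.01257 mol.
n(HNO3) used = 0.06452 x 0.01896 = 0.001223 mol, which equals the excess n(LiOH).
So n(LiOH) consumed by the sample = 0.01257 - 0.001223 = 0.01135 mol.
n(KHC8H4O4) = 0.01135 / 1 = 0.01135 mol.
mass = 0.01135 mol x 204.22 g/mol = 2.32 g.

2.32 g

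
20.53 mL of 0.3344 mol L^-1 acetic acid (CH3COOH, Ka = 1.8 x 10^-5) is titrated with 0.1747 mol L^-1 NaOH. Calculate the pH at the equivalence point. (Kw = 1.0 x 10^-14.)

8.90

n(CH3COOH) = 0.3344 x 0.02053 = 0.006865 mol; V(NaOH) at equivalence = 0.006865/0.1747 = 0.03930 L.
At equivalence all the acid is converted to CH3COO-; total volume = 0.02053 + 0.03930 = 0.05983 L, so [CH3COO-] = 0.006865/0.05983 = 0.1148 M.
Kb = Kw/Ka = 1.0e-14 / 1.8 x 10^-5 = 5.56e-10.
[OH^-] = sqrt(Kb x [CH3COO-]) = sqrt(5.56e-10 x 0.1148) = 7.98e-6 M.
pOH = 5.10, so pH = 14.00 - 5.10 = 8.90.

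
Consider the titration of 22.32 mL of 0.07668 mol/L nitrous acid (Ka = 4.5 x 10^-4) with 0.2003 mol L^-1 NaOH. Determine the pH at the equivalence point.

n(HNO2) = 0.07668 x 0.02232 = 0.001711 mol; V(NaOH) at equivalence = 0.001711/0.2003 = 0.008545 L.
At equivalence all the acid is converted to NO2-; total volume = 0.02232 + 0.008545 = 0.03086 L, so [NO2-] = 0.001711/0.03086 = 0.05545 M.
Kb = Kw/Ka = 1.0e-14 / 4.5 x 10^-4 = 2.22e-11.
[OH^-] = sqrt(Kb x [NO2-]) = sqrt(2.22e-11 x 0.05545) = 1.11e-6 M.
pOH = 5.95, so pH = 14.00 - 5.95 = 8.05.

8.05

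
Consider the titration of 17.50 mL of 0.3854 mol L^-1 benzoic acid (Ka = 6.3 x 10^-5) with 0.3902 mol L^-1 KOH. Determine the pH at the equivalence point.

8.74

n(C6H5COOH) = 0.3854 x 0.01750 = 0.006745 mol; V(KOH) at equivalence = 0.006745/0.3902 = 0.01728 L.
At equivalence all the acid is converted to C6H5COO-; total volume = 0.01750 + 0.01728 = 0.03478 L, so [C6H5COO-] = 0.006745/0.03478 = 0.1939 M.
Kb = Kw/Ka = 1.0e-14 / 6.3 x 10^-5 = 1.59e-10.
[OH^-] = sqrt(Kb x [C6H5COO-]) = sqrt(1.59e-10 x 0.1939) = 5.55e-6 M.
pOH = 5.26, so pH = 14.00 - 5.26 = 8.74.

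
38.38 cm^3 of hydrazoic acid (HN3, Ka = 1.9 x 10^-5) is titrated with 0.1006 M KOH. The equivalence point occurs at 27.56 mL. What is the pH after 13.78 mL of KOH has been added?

13.78 mL is exactly half the equivalence volume (27.56/2), i.e. the half-equivalence point.
There, n(HA) = n(A^-), so pH = pKa = -log(1.9 x 10^-5) = 4.72.

4.72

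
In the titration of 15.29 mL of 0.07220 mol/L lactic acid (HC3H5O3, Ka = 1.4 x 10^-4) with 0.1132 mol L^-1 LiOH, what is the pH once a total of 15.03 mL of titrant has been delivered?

12.29

n(acid) = 0.07220 x 0.01529 = 0.001104 mol; n(LiOH) added = 0.1132 x 0.01503 = 0.001701 mol.
Base is in excess by 0.001701 - 0.001104 = 0.0005975 mol in a total volume of 0.03032 L.
[OH^-] = 0.0005975/0.03032 = 0.01971 M, so pOH = 1.71 and pH = 14.00 - 1.71 = 12.29.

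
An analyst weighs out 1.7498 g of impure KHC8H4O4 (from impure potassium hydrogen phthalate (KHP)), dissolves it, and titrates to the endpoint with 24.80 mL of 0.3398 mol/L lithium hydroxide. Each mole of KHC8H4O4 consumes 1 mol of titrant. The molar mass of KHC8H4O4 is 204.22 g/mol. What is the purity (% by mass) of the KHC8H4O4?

98.4%

n(LiOH) = 0.3398 x 0.02480 = 0.008427 mol.
n(KHC8H4O4) = 0.008427 / 1 = 0.008427 mol.
mass of KHC8H4O4 = 0.008427 x 204.22 = 1.721 g.
% purity = 1.721 / 1.7498 x 100 = 98.4%.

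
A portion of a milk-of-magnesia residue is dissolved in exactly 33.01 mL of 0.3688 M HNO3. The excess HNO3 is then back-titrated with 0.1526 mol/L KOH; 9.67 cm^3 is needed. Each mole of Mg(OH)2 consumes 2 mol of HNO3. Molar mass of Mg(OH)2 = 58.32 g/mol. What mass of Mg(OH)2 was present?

0.312 g

Total n(HNO3) added = 0.3688 x 0.03301 = 0.01217 mol.
n(KOH) used = 0.1526 x 0.009670 = 0.001476 mol, which equals the excess n(HNO3).
So n(HNO3) consumed by the sample = 0.01217 - 0.001476 = 0.01070 mol.
n(Mg(OH)2) = 0.01070 / 2 = 0.005349 mol.
mass = 0.005349 mol x 58.32 g/mol = 0.312 g.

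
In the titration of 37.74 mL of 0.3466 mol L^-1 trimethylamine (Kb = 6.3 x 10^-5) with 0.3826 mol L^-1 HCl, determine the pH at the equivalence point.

5.27

n((CH3)3N) = 0.3466 x 0.03774 = 0.01308 mol; V(HCl) at equivalence = 0.01308/0.3826 = 0.03419 L.
At equivalence the base is fully converted to (CH3)3NH+; total volume = 0.07193 L, so [(CH3)3NH+] = 0.01308/0.07193 = 0.1819 M.
Ka((CH3)3NH+) = Kw/Kb = 1.0e-14 / 6.3 x 10^-5 = 1.59e-10.
[H^+] = sqrt(Ka x [(CH3)3NH+]) = sqrt(1.59e-10 x 0.1819) = 5.37e-6 M.
pH = -log(5.37e-6) = 5.27.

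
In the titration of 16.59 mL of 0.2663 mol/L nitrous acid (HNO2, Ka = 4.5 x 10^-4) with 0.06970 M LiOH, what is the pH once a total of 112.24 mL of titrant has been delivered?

n(acid) = 0.2663 x 0.01659 = 0.004418 mol; n(LiOH) added = 0.06970 x 0.1122 = 0.007823 mol.
Base is in excess by 0.007823 - 0.004418 = 0.003405 mol in a total volume of 0.1288 L.
[OH^-] = 0.003405/0.1288 = 0.02643 M, so pOH = 1.58 and pH = 14.00 - 1.58 = 12.42.

12.42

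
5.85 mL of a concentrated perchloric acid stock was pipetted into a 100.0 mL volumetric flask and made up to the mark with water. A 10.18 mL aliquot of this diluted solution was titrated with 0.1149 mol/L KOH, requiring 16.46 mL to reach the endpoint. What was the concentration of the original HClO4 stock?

3.18 M

n(KOH) = 0.1149 x 0.01646 = 0.001891 mol.
n(HClO4) in the aliquot = 0.001891 mol.
[diluted HClO4] = 0.001891 / 0.01018 = 0.1858 M.
Dilution factor = 100.0/5.850 = 17.09, so [stock] = 0.1858 x 17.09 = 3.18 M.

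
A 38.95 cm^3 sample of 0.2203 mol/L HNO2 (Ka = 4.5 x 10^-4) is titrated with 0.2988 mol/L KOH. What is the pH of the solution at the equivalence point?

8.22

n(HNO2) = 0.2203 x 0.03895 = 0.008581 mol; V(KOH) at equivalence = 0.008581/0.2988 = 0.02872 L.
At equivalence all the acid is converted to NO2-; total volume = 0.03895 + 0.02872 = 0.06767 L, so [NO2-] = 0.008581/0.06767 = 0.1268 M.
Kb = Kw/Ka = 1.0e-14 / 4.5 x 10^-4 = 2.22e-11.
[OH^-] = sqrt(Kb x [NO2-]) = sqrt(2.22e-11 x 0.1268) = 1.68e-6 M.
pOH = 5.78, so pH = 14.00 - 5.78 = 8.22.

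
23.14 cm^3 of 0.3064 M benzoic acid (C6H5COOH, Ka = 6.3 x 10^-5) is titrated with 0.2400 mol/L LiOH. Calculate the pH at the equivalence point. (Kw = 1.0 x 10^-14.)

8.66

n(C6H5COOH) = 0.3064 x 0.02314 = 0.007090 mol; V(LiOH) at equivalence = 0.007090/0.2400 = 0.02954 L.
At equivalence all the acid is converted to C6H5COO-; total volume = 0.02314 + 0.02954 = 0.05268 L, so [C6H5COO-] = 0.007090/0.05268 = 0.1346 M.
Kb = Kw/Ka = 1.0e-14 / 6.3 x 10^-5 = 1.59e-10.
[OH^-] = sqrt(Kb x [C6H5COO-]) = sqrt(1.59e-10 x 0.1346) = 4.62e-6 M.
pOH = 5.34, so pH = 14.00 - 5.34 = 8.66.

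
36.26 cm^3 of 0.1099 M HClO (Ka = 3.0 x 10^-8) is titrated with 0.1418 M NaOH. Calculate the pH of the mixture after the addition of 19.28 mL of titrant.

7.86

Initial n(HClO) = 0.1099 x 0.03626 = 0.003985 mol.
n(NaOH) added = 0.1418 x 0.01928 = 0.002734 mol, converting that many moles of HClO to ClO-.
Remaining n(HClO) = 0.001251 mol; n(ClO-) = 0.002734 mol.
By Henderson-Hasselbalch, pH = pKa + log([A^-]/[HA]) = 7.52 + log(0.002734/0.001251) = 7.52 + (+0.34) = 7.86.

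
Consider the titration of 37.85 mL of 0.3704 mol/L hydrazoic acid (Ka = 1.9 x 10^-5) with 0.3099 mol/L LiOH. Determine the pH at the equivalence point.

n(HN3) = 0.3704 x 0.03785 = 0.01402 mol; V(LiOH) at equivalence = 0.01402/0.3099 = 0.04524 L.
At equivalence all the acid is converted to N3-; total volume = 0.03785 + 0.04524 = 0.08309 L, so [N3-] = 0.01402/0.08309 = 0.1687 M.
Kb = Kw/Ka = 1.0e-14 / 1.9 x 10^-5 = 5.26e-10.
[OH^-] = sqrt(Kb x [N3-]) = sqrt(5.26e-10 x 0.1687) = 9.42e-6 M.
pOH = 5.03, so pH = 14.00 - 5.03 = 8.97.

8.97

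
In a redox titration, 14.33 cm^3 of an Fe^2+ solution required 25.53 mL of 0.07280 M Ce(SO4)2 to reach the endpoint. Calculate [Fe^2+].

n(Ce(SO4)2) = 0.07280 x 0.02553 = 0.001859 mol.
From the balanced equation, 1 mol Ce(SO4)2 reacts with 1 mol Fe^2+, so n(Fe^2+) = 0.001859 x 1/1 = 0.001859 mol.
[Fe^2+] = 0.001859 / 0.01433 L = 0.130 M.

0.130 M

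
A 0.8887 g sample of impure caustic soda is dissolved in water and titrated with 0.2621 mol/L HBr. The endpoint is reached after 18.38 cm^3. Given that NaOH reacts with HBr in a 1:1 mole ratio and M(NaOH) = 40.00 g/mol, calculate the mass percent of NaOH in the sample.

21.7%

n(HBr) = 0.2621 x 0.01838 = 0.004817 mol.
n(NaOH) = 0.004817 / 1 = 0.004817 mol.
mass of NaOH = 0.004817 x 40.00 = 0.1927 g.
% purity = 0.1927 / 0.8887 x 100 = 21.7%.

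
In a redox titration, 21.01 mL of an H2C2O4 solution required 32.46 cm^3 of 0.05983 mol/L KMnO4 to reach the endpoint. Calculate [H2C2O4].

0.231 M

n(KMnO4) = 0.05983 x 0.03246 = 0.001942 mol.
From the balanced equation, 2 mol KMnO4 reacts with 5 mol H2C2O4, so n(H2C2O4) = 0.001942 x 5/2 = 0.004855 mol.
[H2C2O4] = 0.004855 / 0.02101 L = 0.231 M.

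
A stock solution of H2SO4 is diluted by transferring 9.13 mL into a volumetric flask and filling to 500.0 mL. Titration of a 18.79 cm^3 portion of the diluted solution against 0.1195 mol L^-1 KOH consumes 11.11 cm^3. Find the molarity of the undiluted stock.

n(KOH) = 0.1195 x 0.01111 = 0.001328 mol.
n(H2SO4) in the aliquot = 0.001328 x 1/2 = 0.0006638 mol.
[diluted H2SO4] = 0.0006638 / 0.01879 = 0.03533 M.
Dilution factor = 500.0/9.130 = 54.76, so [stock] = 0.03533 x 54.76 = 1.93 M.

1.93 M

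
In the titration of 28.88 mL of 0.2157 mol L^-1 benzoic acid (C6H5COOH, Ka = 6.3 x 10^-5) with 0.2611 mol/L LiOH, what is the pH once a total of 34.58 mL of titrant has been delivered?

n(acid) = 0.2157 x 0.02888 = 0.006229 mol; n(LiOH) added = 0.2611 x 0.03458 = 0.009029 mol.
Base is in excess by 0.009029 - 0.006229 = 0.002799 mol in a total volume of 0.06346 L.
[OH^-] = 0.002799/0.06346 = 0.04411 M, so pOH = 1.36 and pH = 14.00 - 1.36 = 12.64.

12.64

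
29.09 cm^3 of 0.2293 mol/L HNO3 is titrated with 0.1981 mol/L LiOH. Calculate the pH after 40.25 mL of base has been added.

n(acid) = 0.2293 x 0.02909 = 0.006670 mol; n(LiOH) added = 0.1981 x 0.04025 = 0.007974 mol.
Base is in excess by 0.007974 - 0.006670 = 0.001303 mol in a total volume of 0.06934 L.
[OH^-] = 0.001303/0.06934 = 0.01879 M, so pOH = 1.73 and pH = 14.00 - 1.73 = 12.27.

12.27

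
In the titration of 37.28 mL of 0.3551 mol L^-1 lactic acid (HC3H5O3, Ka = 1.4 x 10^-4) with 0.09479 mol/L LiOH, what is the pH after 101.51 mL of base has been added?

Initial n(HC3H5O3) = 0.3551 x 0.03728 = 0.01324 mol.
n(LiOH) added = 0.09479 x 0.1015 = 0.009622 mol, converting that many moles of HC3H5O3 to C3H5O3-.
Remaining n(HC3H5O3) = 0.003616 mol; n(C3H5O3-) = 0.009622 mol.
By Henderson-Hasselbalch, pH = pKa + log([A^-]/[HA]) = 3.85 + log(0.009622/0.003616) = 3.85 + (+0.43) = 4.28.

4.28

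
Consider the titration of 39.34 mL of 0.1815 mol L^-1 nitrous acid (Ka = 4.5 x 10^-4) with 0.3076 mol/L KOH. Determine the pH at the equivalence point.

8.20

n(HNO2) = 0.1815 x 0.03934 = 0.007140 mol; V(KOH) at equivalence = 0.007140/0.3076 = 0.02321 L.
At equivalence all the acid is converted to NO2-; total volume = 0.03934 + 0.02321 = 0.06255 L, so [NO2-] = 0.007140/0.06255 = 0.1141 M.
Kb = Kw/Ka = 1.0e-14 / 4.5 x 10^-4 = 2.22e-11.
[OH^-] = sqrt(Kb x [NO2-]) = sqrt(2.22e-11 x 0.1141) = 1.59e-6 M.
pOH = 5.80, so pH = 14.00 - 5.80 = 8.20.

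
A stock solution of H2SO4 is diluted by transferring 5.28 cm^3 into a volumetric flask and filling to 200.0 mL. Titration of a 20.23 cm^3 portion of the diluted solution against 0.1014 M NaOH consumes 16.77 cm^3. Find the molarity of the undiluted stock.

1.59 M

n(NaOH) = 0.1014 x 0.01677 = 0.001700 mol.
n(H2SO4) in the aliquot = 0.001700 x 1/2 = 0.0008502 mol.
[diluted H2SO4] = 0.0008502 / 0.02023 = 0.04203 M.
Dilution factor = 200.0/5.280 = 37.88, so [stock] = 0.04203 x 37.88 = 1.59 M.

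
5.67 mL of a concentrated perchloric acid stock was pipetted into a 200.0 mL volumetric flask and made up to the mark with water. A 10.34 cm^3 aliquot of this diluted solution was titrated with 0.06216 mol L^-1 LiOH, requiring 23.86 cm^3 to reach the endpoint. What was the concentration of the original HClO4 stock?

5.06 M

n(LiOH) = 0.06216 x 0.02386 = 0.001483 mol.
n(HClO4) in the aliquot = 0.001483 mol.
[diluted HClO4] = 0.001483 / 0.01034 = 0.1434 M.
Dilution factor = 200.0/5.670 = 35.27, so [stock] = 0.1434 x 35.27 = 5.06 M.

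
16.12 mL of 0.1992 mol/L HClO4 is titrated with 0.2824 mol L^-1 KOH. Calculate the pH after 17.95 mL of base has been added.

n(acid) = 0.1992 x 0.01612 = 0.003211 mol; n(KOH) added = 0.2824 x 0.01795 = 0.005069 mol.
Base is in excess by 0.005069 - 0.003211 = 0.001858 mol in a total volume of 0.03407 L.
[OH^-] = 0.001858/0.03407 = 0.05453 M, so pOH = 1.26 and pH = 14.00 - 1.26 = 12.74.

12.74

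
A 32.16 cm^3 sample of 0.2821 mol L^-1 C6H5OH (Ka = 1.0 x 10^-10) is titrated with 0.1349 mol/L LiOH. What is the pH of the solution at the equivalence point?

11.48

n(C6H5OH) = 0.2821 x 0.03216 = 0.009072 mol; V(LiOH) at equivalence = 0.009072/0.1349 = 0.06725 L.
At equivalence all the acid is converted to C6H5O-; total volume = 0.03216 + 0.06725 = 0.09941 L, so [C6H5O-] = 0.009072/0.09941 = 0.09126 M.
Kb = Kw/Ka = 1.0e-14 / 1.0 x 10^-10 = 0.000100.
[OH^-] = sqrt(Kb x [C6H5O-]) = sqrt(0.000100 x 0.09126) = 0.00302 M.
pOH = 2.52, so pH = 14.00 - 2.52 = 11.48.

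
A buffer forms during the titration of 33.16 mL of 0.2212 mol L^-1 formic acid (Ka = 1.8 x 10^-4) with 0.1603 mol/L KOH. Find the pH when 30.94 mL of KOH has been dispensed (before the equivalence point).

Initial n(HCOOH) = 0.2212 x 0.03316 = 0.007335 mol.
n(KOH) added = 0.1603 x 0.03094 = 0.004960 mol, converting that many moles of HCOOH to HCOO-.
Remaining n(HCOOH) = 0.002375 mol; n(HCOO-) = 0.004960 mol.
By Henderson-Hasselbalch, pH = pKa + log([A^-]/[HA]) = 3.74 + log(0.004960/0.002375) = 3.74 + (+0.32) = 4.06.

4.06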